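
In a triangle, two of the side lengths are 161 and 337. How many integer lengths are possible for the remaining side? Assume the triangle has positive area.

321

The triangle inequality gives |161 − 337| < c < 161 + 337, i.e. 176 < c < 498.
So c can be any integer from 177 to 497: 321 values.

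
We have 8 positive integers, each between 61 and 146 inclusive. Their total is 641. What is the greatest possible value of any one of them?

146

To make one integer as large as possible, make the other 7 as small as possible.
The other 7 contribute at least 7 × 61 = 427, leaving at most 641 − 427 = 214.
But each integer is capped at 146, so the maximum is 146.
Achievable: one at 146 and the other 7 totalling 495, which fits since 7 × 61 ≤ 495 ≤ 7 × 146.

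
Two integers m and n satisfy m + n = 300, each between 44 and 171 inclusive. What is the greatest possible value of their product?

With m + n fixed, mn peaks when the two are closest together.
Taking m = 150 and n = 150 (both in [44, 171]) gives mn = 22500.

22500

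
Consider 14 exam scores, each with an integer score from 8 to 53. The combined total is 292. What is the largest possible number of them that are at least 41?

If k of the values are ≥ 41, the total is ≥ 41k + 8(14 − k).
Setting 41k + 8(14 − k) ≤ 292 gives 33k ≤ 180, so k ≤ 5.
k = 5 is achieved by 5 values at 41 and 9 at 8, total 277; add 15 to one value (staying below 41) to reach 292.

5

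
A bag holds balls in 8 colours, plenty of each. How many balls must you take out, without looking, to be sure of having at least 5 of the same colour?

You could draw 4 of every colour without reaching 5 of any — 32 in all.
One more forces 5 of some colour, so 32 + 1 = 33.

33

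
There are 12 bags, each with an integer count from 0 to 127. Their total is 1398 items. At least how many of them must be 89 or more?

9

Suppose at most 12 − j of them reach 89; then j values are ≤ 88 and the rest ≤ 127.
The total is then ≤ 88·j + 127·(12 − j) = 1524 − 39j. For this to be ≥ 1398 we need j ≤ 3, so at least 12 − 3 = 9 must reach 89.
Exactly 9 works: 9 values at 127 and 3 at 88 total 1407; lower one of the high values by 9 (still ≥ 89) to hit 1398.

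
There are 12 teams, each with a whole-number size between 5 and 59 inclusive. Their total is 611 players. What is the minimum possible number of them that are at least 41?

Each value short of 41 is at most 40, costing at least 59 − 40 = 19 against the maximum total of 708.
We can afford to lose at most 708 − 611 = 97, so at most ⌊97/19⌋ = 5 fall short, and at least 7 are ≥ 41.
Exactly 7 works: 7 values at 59 and 5 at 40 total 613; lower one of the high values by 2 (still ≥ 41) to hit 611.

7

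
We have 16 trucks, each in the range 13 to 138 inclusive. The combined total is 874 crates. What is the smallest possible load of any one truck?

13

To make one truck as small as possible, make the other 15 as large as possible.
The other 15 can take up 15 × 138 = 2070 ≥ 874 − 13, so one truck can sit at its floor of 13.
Achievable: one at 13 and the other 15 totalling 861, which fits since 15 × 13 ≤ 861 ≤ 15 × 138.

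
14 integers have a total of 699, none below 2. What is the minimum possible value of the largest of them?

The 14 values sum to 699, so their maximum is at least ⌈699/14⌉ = 50.
Achievable: 13 of them at 50 and 1 at 49 total 699.

50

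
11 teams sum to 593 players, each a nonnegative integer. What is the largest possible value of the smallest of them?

53

The 11 values sum to 593, so their minimum is at most ⌊593/11⌋ = 53.
Achievable: 1 of them at 53 and 10 at 54 total 593.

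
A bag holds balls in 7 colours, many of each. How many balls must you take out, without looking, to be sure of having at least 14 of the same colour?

92

In the worst case you draw 13 of each of the 7 colours: 7 × 13 = 91.
One more forces 14 of some colour, so 91 + 1 = 92.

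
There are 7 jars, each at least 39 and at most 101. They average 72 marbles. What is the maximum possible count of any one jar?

Maximizing one value means minimizing the remaining 6.
The total is 7 × 72 = 504.
The other 6 contribute at least 6 × 39 = 234, leaving at most 504 − 234 = 270.
But each jar is capped at 101, so the maximum is 101.
Achievable: one at 101 and the other 6 totalling 403, which fits since 6 × 39 ≤ 403 ≤ 6 × 101.

101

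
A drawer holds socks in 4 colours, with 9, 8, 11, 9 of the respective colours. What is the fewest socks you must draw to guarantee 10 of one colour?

In the worst case you take as many as possible of each colour without reaching 10: 9 + 8 + 9 + 9 = 35.
The next one must give 10 of some colour, so 35 + 1 = 36.

36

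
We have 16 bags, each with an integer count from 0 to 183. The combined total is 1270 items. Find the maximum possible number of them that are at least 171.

7

If k of the values are ≥ 171, the total is ≥ 171k + 0(16 − k).
Setting 171k + 0(16 − k) ≤ 1270 gives 171k ≤ 1270, so k ≤ 7.
k = 7 is achieved by 7 values at 171 and 9 at 0, total 1197; add 73 to one value (staying below 171) to reach 1270.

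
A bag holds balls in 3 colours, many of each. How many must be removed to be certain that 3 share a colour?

You could draw 2 of every colour without reaching 3 of any — 6 in all.
One more forces 3 of some colour, so 6 + 1 = 7.

7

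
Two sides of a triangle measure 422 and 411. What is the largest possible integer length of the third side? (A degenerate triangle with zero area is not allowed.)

832

The third side must be less than 422 + 411 = 833.
The largest integer below 833 is 832.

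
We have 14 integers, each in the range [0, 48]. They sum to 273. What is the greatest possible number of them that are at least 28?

If k of the values are ≥ 28, the total is ≥ 28k + 0(14 − k).
Setting 28k + 0(14 − k) ≤ 273 gives 28k ≤ 273, so k ≤ 9.
k = 9 is achieved by 9 values at 28 and 5 at 0, total 252; add 21 to one value (staying below 28) to reach 273.

9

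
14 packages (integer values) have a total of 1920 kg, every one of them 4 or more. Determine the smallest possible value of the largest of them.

The average is 1920/14 > 137, so not all 14 can be 137 or less; the largest is ≥ 138.
Achievable: 2 of them at 138 and 12 at 137 total 1920.

138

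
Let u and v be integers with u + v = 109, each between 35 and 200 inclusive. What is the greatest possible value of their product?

2970

For a fixed sum, the product uv is largest when u and v are as close as possible.
Taking u = 54 and v = 55 (both in [35, 200]) gives uv = 2970.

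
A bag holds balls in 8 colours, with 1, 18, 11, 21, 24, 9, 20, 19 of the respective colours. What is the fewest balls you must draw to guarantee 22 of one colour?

In the worst case you take as many as possible of each colour without reaching 22: 1 + 18 + 11 + 21 + 21 + 9 + 20 + 19 = 120.
The next one must give 22 of some colour, so 120 + 1 = 121.

121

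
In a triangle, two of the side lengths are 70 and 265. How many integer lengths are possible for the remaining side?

The triangle inequality gives |70 − 265| < c < 70 + 265, i.e. 195 < c < 335.
So c can be any integer from 196 to 334: 139 values.

139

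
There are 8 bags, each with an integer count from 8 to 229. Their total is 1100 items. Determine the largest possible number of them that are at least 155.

With k values at 155 or above and the rest at least 8, the sum is at least 64 + 147k.
Since the sum is 1100, we need 147k ≤ 1036, i.e. k ≤ 7.
k = 7 is achieved by 7 values at 155 and 1 at 8, total 1093; add 7 to one value (staying below 155) to reach 1100.

7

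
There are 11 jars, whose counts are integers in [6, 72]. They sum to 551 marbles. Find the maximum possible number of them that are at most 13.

4

Each value at 13 or below falls at least 72 − 13 = 59 short of the ceiling 72.
The ceiling total is 11 × 72 = 792, and we need 551, so at most ⌊(792 − 551)/59⌋ = 4 can be that low.
k = 4 is achieved by 4 values at 13 and 7 at 72, total 556; lower one of the 72's by 5 (still > 13) to reach 551.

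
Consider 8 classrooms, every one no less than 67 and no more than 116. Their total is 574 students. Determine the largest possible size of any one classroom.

To make one classroom as large as possible, make the other 7 as small as possible.
The other 7 contribute at least 7 × 67 = 469, leaving at most 574 − 469 = 105.
Since 105 ≤ 116, this is achievable: one at 105 and 7 at 67.

105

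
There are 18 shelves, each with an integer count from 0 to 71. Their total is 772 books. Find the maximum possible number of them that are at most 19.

Each value at 19 or below falls at least 71 − 19 = 52 short of the ceiling 71.
The ceiling total is 18 × 71 = 1278, and we need 772, so at most ⌊(1278 − 772)/52⌋ = 9 can be that low.
k = 9 is achieved by 9 values at 19 and 9 at 71, total 810; lower one of the 71's by 38 (still > 19) to reach 772.

9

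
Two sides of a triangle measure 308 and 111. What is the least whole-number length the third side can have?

The third side must exceed |308 − 111| = 197.
The smallest integer above 197 is 198.

198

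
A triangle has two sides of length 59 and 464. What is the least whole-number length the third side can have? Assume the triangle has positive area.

406

The third side must exceed |59 − 464| = 405.
The smallest integer above 405 is 406.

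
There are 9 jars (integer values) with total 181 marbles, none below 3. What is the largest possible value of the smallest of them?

The average is 181/9 < 21, so some value is ≤ 20.
Taking 8 copies of 20 and 1 copy of 21 gives exactly 181, so 20 is attained.

20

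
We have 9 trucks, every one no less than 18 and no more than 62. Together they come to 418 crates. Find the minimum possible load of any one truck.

18

Minimizing one value means maximizing the remaining 8.
The other 8 can take up 8 × 62 = 496 ≥ 418 − 18, so one truck can sit at its floor of 18.
Achievable: one at 18 and the other 8 totalling 400, which fits since 8 × 18 ≤ 400 ≤ 8 × 62.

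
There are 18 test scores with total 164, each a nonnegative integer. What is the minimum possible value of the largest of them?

10

If every one of the 18 were at most 9, the total would be at most 18 × 9 = 162 < 164.
Achievable: 2 of them at 10 and 16 at 9 total 164.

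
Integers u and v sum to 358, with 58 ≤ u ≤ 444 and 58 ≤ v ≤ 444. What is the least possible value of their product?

17400

For a fixed sum, uv is smallest when u and v are as far apart as possible.
At the endpoint u = 58, v = 358 − 58 = 300, so uv = 58 × 300 = 17400.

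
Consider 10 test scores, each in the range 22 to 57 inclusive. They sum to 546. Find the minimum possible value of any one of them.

To make one score as small as possible, make the other 9 as large as possible.
The other 9 contribute at most 9 × 57 = 513, leaving at least 546 − 513 = 33.
Since 33 ≥ 22, this is achievable: one at 33 and 9 at 57.

33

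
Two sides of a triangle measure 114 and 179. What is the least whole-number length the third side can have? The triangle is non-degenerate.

The third side must exceed |114 − 179| = 65.
The smallest integer above 65 is 66.

66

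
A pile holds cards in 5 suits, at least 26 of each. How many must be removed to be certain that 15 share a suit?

You could draw 14 of every suit without reaching 15 of any — 70 in all.
One more forces 15 of some suit, so 70 + 1 = 71.

71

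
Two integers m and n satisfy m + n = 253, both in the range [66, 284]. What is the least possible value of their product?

Since m + n is fixed, pushing one of them to its bound minimizes the product.
At the endpoint m = 66, n = 253 − 66 = 187, so mn = 66 × 187 = 12342.

12342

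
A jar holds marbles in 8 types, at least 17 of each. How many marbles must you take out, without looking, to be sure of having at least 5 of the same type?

You could draw 4 of every type without reaching 5 of any — 32 in all.
One more forces 5 of some type, so 32 + 1 = 33.

33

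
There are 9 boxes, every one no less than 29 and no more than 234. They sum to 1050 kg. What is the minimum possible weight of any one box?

29

Minimizing one value means maximizing the remaining 8.
The other 8 can take up 8 × 234 = 1872 ≥ 1050 − 29, so one box can sit at its floor of 29.
Achievable: one at 29 and the other 8 totalling 1021, which fits since 8 × 29 ≤ 1021 ≤ 8 × 234.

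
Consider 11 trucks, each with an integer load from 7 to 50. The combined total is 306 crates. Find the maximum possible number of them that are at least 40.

Suppose k of them are at least 40. Those contribute at least 40 each and the other 11 − k at least 7 each.
So the total is at least 40k + 7(11 − k) = 77 + 33k. This must be ≤ 306, giving k ≤ 6.
k = 6 is achieved by 6 values at 40 and 5 at 7, total 275; add 31 to one value (staying below 40) to reach 306.

6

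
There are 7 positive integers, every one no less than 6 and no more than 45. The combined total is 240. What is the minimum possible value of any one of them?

6

To make one integer as small as possible, make the other 6 as large as possible.
The other 6 can take up 6 × 45 = 270 ≥ 240 − 6, so one integer can sit at its floor of 6.
Achievable: one at 6 and the other 6 totalling 234, which fits since 6 × 6 ≤ 234 ≤ 6 × 45.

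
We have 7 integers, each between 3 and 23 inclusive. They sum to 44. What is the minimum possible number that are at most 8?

4

Each value above 8 is at least 9, contributing at least 9 − 3 = 6 above the floor 3.
The sum exceeds the floor total 21 by 23, so at most ⌊23/6⌋ = 3 exceed 8, and at least 4 are ≤ 8.
Exactly 4 works: 4 values at 3 and 3 at 9 total 39; raise one of the low values by 5 (still ≤ 8) to hit 44.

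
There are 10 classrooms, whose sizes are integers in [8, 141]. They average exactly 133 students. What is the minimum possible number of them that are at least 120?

The total is 10 × 133 = 1330.
Each value short of 120 is at most 119, costing at least 141 − 119 = 22 against the maximum total of 1410.
We can afford to lose at most 1410 − 1330 = 80, so at most ⌊80/22⌋ = 3 fall short, and at least 7 are ≥ 120.
Exactly 7 works: 7 values at 141 and 3 at 119 total 1344; lower one of the high values by 14 (still ≥ 120) to hit 1330.

7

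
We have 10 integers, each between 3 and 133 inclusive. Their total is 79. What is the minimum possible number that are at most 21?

Let j be the number exceeding 21. Then the total is ≥ 22·j + 3·(10 − j) = 30 + 19j.
So 19j ≤ 49 and j ≤ 2; hence at least 10 − 2 = 8 are ≤ 21.
Exactly 8 works: 8 values at 3 and 2 at 22 total 68; raise one of the low values by 11 (still ≤ 21) to hit 79.

8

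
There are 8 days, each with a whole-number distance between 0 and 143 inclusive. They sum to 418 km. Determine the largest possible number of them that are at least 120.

Suppose k of them are at least 120. Those contribute at least 120 each and the other 8 − k at least 0 each.
So the total is at least 120k + 0(8 − k) = 0 + 120k. This must be ≤ 418, giving k ≤ 3.
k = 3 is achieved by 3 values at 120 and 5 at 0, total 360; add 58 to one value (staying below 120) to reach 418.

3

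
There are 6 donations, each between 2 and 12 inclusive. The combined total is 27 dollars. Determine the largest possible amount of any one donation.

12

Maximizing one value means minimizing the remaining 5.
The other 5 contribute at least 5 × 2 = 10, leaving at most 27 − 10 = 17.
But each donation is capped at 12, so the maximum is 12.
Achievable: one at 12 and the other 5 totalling 15, which fits since 5 × 2 ≤ 15 ≤ 5 × 12.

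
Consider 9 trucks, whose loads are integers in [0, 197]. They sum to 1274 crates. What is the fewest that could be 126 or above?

Suppose at most 9 − j of them reach 126; then j values are ≤ 125 and the rest ≤ 197.
The total is then ≤ 125·j + 197·(9 − j) = 1773 − 72j. For this to be ≥ 1274 we need j ≤ 6, so at least 9 − 6 = 3 must reach 126.
Exactly 3 works: 3 values at 197 and 6 at 125 total 1341; lower one of the high values by 67 (still ≥ 126) to hit 1274.

3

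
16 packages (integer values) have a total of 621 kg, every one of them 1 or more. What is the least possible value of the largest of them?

The 16 values sum to 621, so their maximum is at least ⌈621/16⌉ = 39.
Achievable: 13 of them at 39 and 3 at 38 total 621.

39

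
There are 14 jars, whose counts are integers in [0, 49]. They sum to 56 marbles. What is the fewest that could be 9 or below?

Let j be the number exceeding 9. Then the total is ≥ 10·j + 0·(14 − j) = 0 + 10j.
So 10j ≤ 56 and j ≤ 5; hence at least 14 − 5 = 9 are ≤ 9.
Exactly 9 works: 9 values at 0 and 5 at 10 total 50; raise one of the low values by 6 (still ≤ 9) to hit 56.

9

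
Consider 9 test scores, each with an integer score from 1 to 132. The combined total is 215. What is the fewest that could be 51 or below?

Let j be the number exceeding 51. Then the total is ≥ 52·j + 1·(9 − j) = 9 + 51j.
So 51j ≤ 206 and j ≤ 4; hence at least 9 − 4 = 5 are ≤ 51.
Exactly 5 works: 5 values at 1 and 4 at 52 total 213; raise one of the low values by 2 (still ≤ 51) to hit 215.

5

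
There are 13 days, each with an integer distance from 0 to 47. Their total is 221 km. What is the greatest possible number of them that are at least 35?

6

If k of the values are ≥ 35, the total is ≥ 35k + 0(13 − k).
Setting 35k + 0(13 − k) ≤ 221 gives 35k ≤ 221, so k ≤ 6.
k = 6 is achieved by 6 values at 35 and 7 at 0, total 210; add 11 to one value (staying below 35) to reach 221.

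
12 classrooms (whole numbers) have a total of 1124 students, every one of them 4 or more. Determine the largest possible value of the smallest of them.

93

The average is 1124/12 < 94, so some value is ≤ 93.
Equality holds with 4 values of 93 and 8 values of 94.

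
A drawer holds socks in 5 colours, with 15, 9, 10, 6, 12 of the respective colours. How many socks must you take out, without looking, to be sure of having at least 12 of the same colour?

In the worst case you take as many as possible of each colour without reaching 12: 11 + 9 + 10 + 6 + 11 = 47.
The next one must give 12 of some colour, so 47 + 1 = 48.

48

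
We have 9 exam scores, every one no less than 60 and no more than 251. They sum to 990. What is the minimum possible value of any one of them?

To make one score as small as possible, make the other 8 as large as possible.
The other 8 can take up 8 × 251 = 2008 ≥ 990 − 60, so one score can sit at its floor of 60.
Achievable: one at 60 and the other 8 totalling 930, which fits since 8 × 60 ≤ 930 ≤ 8 × 251.

60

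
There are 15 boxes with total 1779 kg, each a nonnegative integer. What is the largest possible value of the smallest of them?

The average is 1779/15 < 119, so some value is ≤ 118.
Achievable: 6 of them at 118 and 9 at 119 total 1779.

118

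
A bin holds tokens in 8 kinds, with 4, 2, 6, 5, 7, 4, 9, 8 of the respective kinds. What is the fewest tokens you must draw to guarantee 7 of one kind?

In the worst case you take as many as possible of each kind without reaching 7: 4 + 2 + 6 + 5 + 6 + 4 + 6 + 6 = 39.
The next one must give 7 of some kind, so 39 + 1 = 40.

40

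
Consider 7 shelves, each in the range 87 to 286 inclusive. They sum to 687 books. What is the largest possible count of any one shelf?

165

To make one shelf as large as possible, make the other 6 as small as possible.
The other 6 contribute at least 6 × 87 = 522, leaving at most 687 − 522 = 165.
Since 165 ≤ 286, this is achievable: one at 165 and 6 at 87.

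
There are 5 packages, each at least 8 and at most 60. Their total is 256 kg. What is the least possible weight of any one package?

Minimizing one value means maximizing the remaining 4.
The other 4 contribute at most 4 × 60 = 240, leaving at least 256 − 240 = 16.
Since 16 ≥ 8, this is achievable: one at 16 and 4 at 60.

16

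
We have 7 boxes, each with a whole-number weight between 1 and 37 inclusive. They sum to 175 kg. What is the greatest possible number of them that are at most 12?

3

Each value at 12 or below falls at least 37 − 12 = 25 short of the ceiling 37.
The ceiling total is 7 × 37 = 259, and we need 175, so at most ⌊(259 − 175)/25⌋ = 3 can be that low.
k = 3 is achieved by 3 values at 12 and 4 at 37, total 184; lower one of the 37's by 9 (still > 12) to reach 175.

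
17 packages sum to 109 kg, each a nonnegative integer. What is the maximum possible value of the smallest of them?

6

If every one of the 17 were at least 7, the total would be at least 17 × 7 = 119 > 109.
Achievable: 10 of them at 6 and 7 at 7 total 109.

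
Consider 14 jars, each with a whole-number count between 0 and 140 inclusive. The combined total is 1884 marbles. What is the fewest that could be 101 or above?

13

Each value short of 101 is at most 100, costing at least 140 − 100 = 40 against the maximum total of 1960.
We can afford to lose at most 1960 − 1884 = 76, so at most ⌊76/40⌋ = 1 fall short, and at least 13 are ≥ 101.
Exactly 13 works: 13 values at 140 and 1 at 100 total 1920; lower one of the high values by 36 (still ≥ 101) to hit 1884.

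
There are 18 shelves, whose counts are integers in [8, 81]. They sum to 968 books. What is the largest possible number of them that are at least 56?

17

With k values at 56 or above and the rest at least 8, the sum is at least 144 + 48k.
Since the sum is 968, we need 48k ≤ 824, i.e. k ≤ 17.
k = 17 is achieved by 17 values at 56 and 1 at 8, total 960; add 8 to one value (staying below 56) to reach 968.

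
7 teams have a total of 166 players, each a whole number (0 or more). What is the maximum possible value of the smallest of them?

23

The 7 values sum to 166, so their minimum is at most ⌊166/7⌋ = 23.
Taking 2 copies of 23 and 5 copies of 24 gives exactly 166, so 23 is attained.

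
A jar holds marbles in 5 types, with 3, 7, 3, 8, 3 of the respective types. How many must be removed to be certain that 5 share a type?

In the worst case you take as many as possible of each type without reaching 5: 3 + 4 + 3 + 4 + 3 = 17.
The next one must give 5 of some type, so 17 + 1 = 18.

18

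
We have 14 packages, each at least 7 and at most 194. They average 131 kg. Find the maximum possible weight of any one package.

194

Maximizing one value means minimizing the remaining 13.
The total is 14 × 131 = 1834.
The other 13 contribute at least 13 × 7 = 91, leaving at most 1834 − 91 = 1743.
But each package is capped at 194, so the maximum is 194.
Achievable: one at 194 and the other 13 totalling 1640, which fits since 13 × 7 ≤ 1640 ≤ 13 × 194.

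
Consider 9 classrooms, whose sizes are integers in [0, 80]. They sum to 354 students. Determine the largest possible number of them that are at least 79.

4

If k of the values are ≥ 79, the total is ≥ 79k + 0(9 − k).
Setting 79k + 0(9 − k) ≤ 354 gives 79k ≤ 354, so k ≤ 4.
k = 4 is achieved by 4 values at 79 and 5 at 0, total 316; add 38 to one value (staying below 79) to reach 354.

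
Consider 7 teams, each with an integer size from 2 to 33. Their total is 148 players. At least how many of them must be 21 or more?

Suppose at most 7 − j of them reach 21; then j values are ≤ 20 and the rest ≤ 33.
The total is then ≤ 20·j + 33·(7 − j) = 231 − 13j. For this to be ≥ 148 we need j ≤ 6, so at least 7 − 6 = 1 must reach 21.
Exactly 1 works: 1 value at 33 and 6 at 20 total 153; lower one of the high values by 5 (still ≥ 21) to hit 148.

1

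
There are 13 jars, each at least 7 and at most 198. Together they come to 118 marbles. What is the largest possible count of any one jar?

Maximizing one value means minimizing the remaining 12.
The other 12 contribute at least 12 × 7 = 84, leaving at most 118 − 84 = 34.
Since 34 ≤ 198, this is achievable: one at 34 and 12 at 7.

34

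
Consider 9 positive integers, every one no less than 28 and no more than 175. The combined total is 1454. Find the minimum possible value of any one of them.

54

Minimizing one value means maximizing the remaining 8.
The other 8 contribute at most 8 × 175 = 1400, leaving at least 1454 − 1400 = 54.
Since 54 ≥ 28, this is achievable: one at 54 and 8 at 175.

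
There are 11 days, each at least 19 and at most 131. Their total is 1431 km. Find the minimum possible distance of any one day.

To make one day as small as possible, make the other 10 as large as possible.
The other 10 contribute at most 10 × 131 = 1310, leaving at least 1431 − 1310 = 121.
Since 121 ≥ 19, this is achievable: one at 121 and 10 at 131.

121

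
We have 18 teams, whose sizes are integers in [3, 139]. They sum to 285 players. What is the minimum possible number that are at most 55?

14

If only k of them are at most 55, the other 18 − k are at least 56, so the total is at least (18 − k)·56 + k·3.
This is ≤ 285, so (18 − k)·56 + 3k ≤ 285, which gives k ≥ 14.
Exactly 14 works: 14 values at 3 and 4 at 56 total 266; raise one of the low values by 19 (still ≤ 55) to hit 285.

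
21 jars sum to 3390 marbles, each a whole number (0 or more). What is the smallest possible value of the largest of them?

If every one of the 21 were at most 161, the total would be at most 21 × 161 = 3381 < 3390.
Taking 12 copies of 161 and 9 copies of 162 gives exactly 3390, so 162 is attained.

162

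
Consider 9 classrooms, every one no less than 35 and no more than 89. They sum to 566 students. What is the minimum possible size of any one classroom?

35

Minimizing one value means maximizing the remaining 8.
The other 8 can take up 8 × 89 = 712 ≥ 566 − 35, so one classroom can sit at its floor of 35.
Achievable: one at 35 and the other 8 totalling 531, which fits since 8 × 35 ≤ 531 ≤ 8 × 89.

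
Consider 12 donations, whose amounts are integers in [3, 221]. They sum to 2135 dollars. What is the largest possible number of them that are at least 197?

10

With k values at 197 or above and the rest at least 3, the sum is at least 36 + 194k.
Since the sum is 2135, we need 194k ≤ 2099, i.e. k ≤ 10.
k = 10 is achieved by 10 values at 197 and 2 at 3, total 1976; add 159 to one value (staying below 197) to reach 2135.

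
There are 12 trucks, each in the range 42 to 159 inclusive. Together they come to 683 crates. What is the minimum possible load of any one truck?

42

To make one truck as small as possible, make the other 11 as large as possible.
The other 11 can take up 11 × 159 = 1749 ≥ 683 − 42, so one truck can sit at its floor of 42.
Achievable: one at 42 and the other 11 totalling 641, which fits since 11 × 42 ≤ 641 ≤ 11 × 159.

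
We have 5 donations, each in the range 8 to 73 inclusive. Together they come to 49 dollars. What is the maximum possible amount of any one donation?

17

To make one donation as large as possible, make the other 4 as small as possible.
The other 4 contribute at least 4 × 8 = 32, leaving at most 49 − 32 = 17.
Since 17 ≤ 73, this is achievable: one at 17 and 4 at 8.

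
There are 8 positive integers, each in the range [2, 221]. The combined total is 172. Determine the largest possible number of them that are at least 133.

With k values at 133 or above and the rest at least 2, the sum is at least 16 + 131k.
Since the sum is 172, we need 131k ≤ 156, i.e. k ≤ 1.
k = 1 is achieved by 1 value at 133 and 7 at 2, total 147; add 25 to one value (staying below 133) to reach 172.

1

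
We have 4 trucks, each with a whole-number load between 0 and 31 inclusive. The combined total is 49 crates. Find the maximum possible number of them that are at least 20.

2

If k of the values are ≥ 20, the total is ≥ 20k + 0(4 − k).
Setting 20k + 0(4 − k) ≤ 49 gives 20k ≤ 49, so k ≤ 2.
k = 2 is achieved by 2 values at 20 and 2 at 0, total 40; add 9 to one value (staying below 20) to reach 49.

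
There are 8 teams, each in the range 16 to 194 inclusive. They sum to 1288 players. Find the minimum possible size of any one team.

16

Minimizing one value means maximizing the remaining 7.
The other 7 can take up 7 × 194 = 1358 ≥ 1288 − 16, so one team can sit at its floor of 16.
Achievable: one at 16 and the other 7 totalling 1272, which fits since 7 × 16 ≤ 1272 ≤ 7 × 194.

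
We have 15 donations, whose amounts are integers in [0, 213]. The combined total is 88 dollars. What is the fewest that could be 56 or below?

Let j be the number exceeding 56. Then the total is ≥ 57·j + 0·(15 − j) = 0 + 57j.
So 57j ≤ 88 and j ≤ 1; hence at least 15 − 1 = 14 are ≤ 56.
Exactly 14 works: 14 values at 0 and 1 at 57 total 57; raise one of the low values by 31 (still ≤ 56) to hit 88.

14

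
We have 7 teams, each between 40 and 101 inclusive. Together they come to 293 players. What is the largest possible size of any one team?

53

Maximizing one value means minimizing the remaining 6.
The other 6 contribute at least 6 × 40 = 240, leaving at most 293 − 240 = 53.
Since 53 ≤ 101, this is achievable: one at 53 and 6 at 40.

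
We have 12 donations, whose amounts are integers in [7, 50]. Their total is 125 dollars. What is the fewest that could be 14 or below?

7

Let j be the number exceeding 14. Then the total is ≥ 15·j + 7·(12 − j) = 84 + 8j.
So 8j ≤ 41 and j ≤ 5; hence at least 12 − 5 = 7 are ≤ 14.
Exactly 7 works: 7 values at 7 and 5 at 15 total 124; raise one of the low values by 1 (still ≤ 14) to hit 125.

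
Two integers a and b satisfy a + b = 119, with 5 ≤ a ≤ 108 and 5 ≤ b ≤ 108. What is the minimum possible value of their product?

For a fixed sum, ab is smallest when a and b are as far apart as possible.
At the endpoint a = 11, b = 119 − 11 = 108, so ab = 11 × 108 = 1188.

1188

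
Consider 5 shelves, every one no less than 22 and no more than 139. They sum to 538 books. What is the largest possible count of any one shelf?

139

Maximizing one value means minimizing the remaining 4.
The other 4 contribute at least 4 × 22 = 88, leaving at most 538 − 88 = 450.
But each shelf is capped at 139, so the maximum is 139.
Achievable: one at 139 and the other 4 totalling 399, which fits since 4 × 22 ≤ 399 ≤ 4 × 139.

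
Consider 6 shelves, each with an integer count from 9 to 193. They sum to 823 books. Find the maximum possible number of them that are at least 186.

4

Suppose k of them are at least 186. Those contribute at least 186 each and the other 6 − k at least 9 each.
So the total is at least 186k + 9(6 − k) = 54 + 177k. This must be ≤ 823, giving k ≤ 4.
k = 4 is achieved by 4 values at 186 and 2 at 9, total 762; add 61 to one value (staying below 186) to reach 823.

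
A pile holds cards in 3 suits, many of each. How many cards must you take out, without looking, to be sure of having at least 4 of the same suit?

10

You could draw 3 of every suit without reaching 4 of any — 9 in all.
One more forces 4 of some suit, so 9 + 1 = 10.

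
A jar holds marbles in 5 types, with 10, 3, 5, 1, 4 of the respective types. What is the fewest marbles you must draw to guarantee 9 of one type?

22

In the worst case you take as many as possible of each type without reaching 9: 8 + 3 + 5 + 1 + 4 = 21.
The next one must give 9 of some type, so 21 + 1 = 22.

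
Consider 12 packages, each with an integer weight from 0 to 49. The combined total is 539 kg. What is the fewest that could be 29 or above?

Each value short of 29 is at most 28, costing at least 49 − 28 = 21 against the maximum total of 588.
We can afford to lose at most 588 − 539 = 49, so at most ⌊49/21⌋ = 2 fall short, and at least 10 are ≥ 29.
Exactly 10 works: 10 values at 49 and 2 at 28 total 546; lower one of the high values by 7 (still ≥ 29) to hit 539.

10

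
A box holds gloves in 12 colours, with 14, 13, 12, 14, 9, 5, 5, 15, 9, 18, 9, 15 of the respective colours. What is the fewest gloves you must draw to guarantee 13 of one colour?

In the worst case you take as many as possible of each colour without reaching 13: 12 + 12 + 12 + 12 + 9 + 5 + 5 + 12 + 9 + 12 + 9 + 12 = 121.
The next one must give 13 of some colour, so 121 + 1 = 122.

122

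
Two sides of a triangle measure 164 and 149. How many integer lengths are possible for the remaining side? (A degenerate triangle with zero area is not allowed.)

The triangle inequality gives |164 − 149| < c < 164 + 149, i.e. 15 < c < 313.
So c can be any integer from 16 to 312: 297 values.

297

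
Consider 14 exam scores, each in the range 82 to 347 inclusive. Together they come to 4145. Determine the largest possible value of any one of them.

Maximizing one value means minimizing the remaining 13.
The other 13 contribute at least 13 × 82 = 1066, leaving at most 4145 − 1066 = 3079.
But each score is capped at 347, so the maximum is 347.
Achievable: one at 347 and the other 13 totalling 3798, which fits since 13 × 82 ≤ 3798 ≤ 13 × 347.

347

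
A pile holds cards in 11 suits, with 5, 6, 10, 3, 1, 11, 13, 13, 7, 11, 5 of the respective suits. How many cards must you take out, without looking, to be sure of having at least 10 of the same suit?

73

In the worst case you take as many as possible of each suit without reaching 10: 5 + 6 + 9 + 3 + 1 + 9 + 9 + 9 + 7 + 9 + 5 = 72.
The next one must give 10 of some suit, so 72 + 1 = 73.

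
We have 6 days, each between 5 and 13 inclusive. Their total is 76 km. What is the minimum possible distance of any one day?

11

Minimizing one value means maximizing the remaining 5.
The other 5 contribute at most 5 × 13 = 65, leaving at least 76 − 65 = 11.
Since 11 ≥ 5, this is achievable: one at 11 and 5 at 13.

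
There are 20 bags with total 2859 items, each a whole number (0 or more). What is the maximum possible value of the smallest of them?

142

The 20 values sum to 2859, so their minimum is at most ⌊2859/20⌋ = 142.
Achievable: 1 of them at 142 and 19 at 143 total 2859.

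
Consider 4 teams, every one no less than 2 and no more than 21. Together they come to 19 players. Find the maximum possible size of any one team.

13

To make one team as large as possible, make the other 3 as small as possible.
The other 3 contribute at least 3 × 2 = 6, leaving at most 19 − 6 = 13.
Since 13 ≤ 21, this is achievable: one at 13 and 3 at 2.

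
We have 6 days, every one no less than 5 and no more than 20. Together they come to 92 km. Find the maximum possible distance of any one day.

To make one day as large as possible, make the other 5 as small as possible.
The other 5 contribute at least 5 × 5 = 25, leaving at most 92 − 25 = 67.
But each day is capped at 20, so the maximum is 20.
Achievable: one at 20 and the other 5 totalling 72, which fits since 5 × 5 ≤ 72 ≤ 5 × 20.

20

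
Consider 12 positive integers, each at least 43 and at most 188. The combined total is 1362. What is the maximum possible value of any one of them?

188

To make one integer as large as possible, make the other 11 as small as possible.
The other 11 contribute at least 11 × 43 = 473, leaving at most 1362 − 473 = 889.
But each integer is capped at 188, so the maximum is 188.
Achievable: one at 188 and the other 11 totalling 1174, which fits since 11 × 43 ≤ 1174 ≤ 11 × 188.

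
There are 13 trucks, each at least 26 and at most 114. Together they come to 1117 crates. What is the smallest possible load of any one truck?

26

To make one truck as small as possible, make the other 12 as large as possible.
The other 12 can take up 12 × 114 = 1368 ≥ 1117 − 26, so one truck can sit at its floor of 26.
Achievable: one at 26 and the other 12 totalling 1091, which fits since 12 × 26 ≤ 1091 ≤ 12 × 114.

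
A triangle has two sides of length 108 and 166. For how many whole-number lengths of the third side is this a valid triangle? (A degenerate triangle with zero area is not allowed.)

The triangle inequality gives |108 − 166| < c < 108 + 166, i.e. 58 < c < 274.
So c can be any integer from 59 to 273: 215 values.

215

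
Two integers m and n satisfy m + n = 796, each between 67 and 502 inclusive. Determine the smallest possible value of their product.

147588

Since m + n is fixed, pushing one of them to its bound minimizes the product.
The extreme feasible split is m = 294, n = 502, giving mn = 147588.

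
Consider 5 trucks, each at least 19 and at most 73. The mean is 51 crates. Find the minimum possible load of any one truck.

To make one truck as small as possible, make the other 4 as large as possible.
The total is 5 × 51 = 255.
The other 4 can take up 4 × 73 = 292 ≥ 255 − 19, so one truck can sit at its floor of 19.
Achievable: one at 19 and the other 4 totalling 236, which fits since 4 × 19 ≤ 236 ≤ 4 × 73.

19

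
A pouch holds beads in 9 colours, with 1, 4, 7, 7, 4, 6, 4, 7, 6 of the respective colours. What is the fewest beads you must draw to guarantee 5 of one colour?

In the worst case you take as many as possible of each colour without reaching 5: 1 + 4 + 4 + 4 + 4 + 4 + 4 + 4 + 4 = 33.
The next one must give 5 of some colour, so 33 + 1 = 34.

34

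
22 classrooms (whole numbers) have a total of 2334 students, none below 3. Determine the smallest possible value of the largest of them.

If every one of the 22 were at most 106, the total would be at most 22 × 106 = 2332 < 2334.
Taking 20 copies of 106 and 2 copies of 107 gives exactly 2334, so 107 is attained.

107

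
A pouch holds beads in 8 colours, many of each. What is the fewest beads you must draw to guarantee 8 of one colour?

In the worst case you draw 7 of each of the 8 colours: 8 × 7 = 56.
One more forces 8 of some colour, so 56 + 1 = 57.

57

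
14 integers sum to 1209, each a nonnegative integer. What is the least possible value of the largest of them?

87

The 14 values sum to 1209, so their maximum is at least ⌈1209/14⌉ = 87.
Taking 9 copies of 86 and 5 copies of 87 gives exactly 1209, so 87 is attained.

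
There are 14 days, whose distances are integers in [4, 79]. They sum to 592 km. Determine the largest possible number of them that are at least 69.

8

If k of the values are ≥ 69, the total is ≥ 69k + 4(14 − k).
Setting 69k + 4(14 − k) ≤ 592 gives 65k ≤ 536, so k ≤ 8.
k = 8 is achieved by 8 values at 69 and 6 at 4, total 576; add 16 to one value (staying below 69) to reach 592.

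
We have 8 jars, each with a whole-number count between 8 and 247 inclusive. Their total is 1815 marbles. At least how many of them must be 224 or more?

If only k of them are at least 224, the other 8 − k are at most 223, so the total is at most k·247 + (8 − k)·223.
This must reach 1815, so k·247 + (8 − k)·223 ≥ 1815, giving k ≥ 2.
Exactly 2 works: 2 values at 247 and 6 at 223 total 1832; lower one of the high values by 17 (still ≥ 224) to hit 1815.

2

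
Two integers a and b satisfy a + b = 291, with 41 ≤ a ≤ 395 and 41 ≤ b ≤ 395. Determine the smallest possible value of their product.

10250

Since a + b is fixed, pushing one of them to its bound minimizes the product.
The extreme feasible split is a = 41, b = 250, giving ab = 10250.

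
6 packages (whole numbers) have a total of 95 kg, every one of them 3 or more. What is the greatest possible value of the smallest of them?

The average is 95/6 < 16, so some value is ≤ 15.
Equality holds with 1 value of 15 and 5 values of 16.

15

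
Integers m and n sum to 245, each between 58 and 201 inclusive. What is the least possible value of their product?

Since m + n is fixed, pushing one of them to its bound minimizes the product.
At the endpoint m = 58, n = 245 − 58 = 187, so mn = 58 × 187 = 10846.

10846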